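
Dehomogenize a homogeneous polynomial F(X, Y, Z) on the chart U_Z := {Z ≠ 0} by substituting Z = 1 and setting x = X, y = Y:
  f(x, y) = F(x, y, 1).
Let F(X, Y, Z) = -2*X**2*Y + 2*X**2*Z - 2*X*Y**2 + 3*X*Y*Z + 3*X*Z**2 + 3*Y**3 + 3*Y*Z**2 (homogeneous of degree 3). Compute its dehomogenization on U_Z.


f(x, y) = -2*x**2*y + 2*x**2 - 2*x*y**2 + 3*x*y + 3*x + 3*y**3 + 3*y

On U_Z we set Z = 1. Each monomial c·X^i·Y^j·Z^k in F becomes c·x^i·y^j·1^k = c·x^i·y^j.
Substituting Z = 1: F(X, Y, 1) = -2*x**2*y + 2*x**2 - 2*x*y**2 + 3*x*y + 3*x + 3*y**3 + 3*y.
Note: deg(f) ≤ deg(F) = 3; strict inequality happens when F is divisible by Z (lost terms).


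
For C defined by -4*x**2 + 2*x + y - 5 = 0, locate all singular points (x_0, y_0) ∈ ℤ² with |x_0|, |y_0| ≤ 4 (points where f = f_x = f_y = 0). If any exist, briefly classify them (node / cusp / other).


No singular points in the scanned grid; C is smooth there.

Compute partial derivatives:
  f_x = 2 - 8*x.
  f_y = 1.
f_y = 1 is a nonzero constant, so f_y never vanishes: no point (x, y) can satisfy f = f_x = f_y = 0. In particular no (x, y) ∈ {−4, ..., 4}² is singular; the curve is smooth.


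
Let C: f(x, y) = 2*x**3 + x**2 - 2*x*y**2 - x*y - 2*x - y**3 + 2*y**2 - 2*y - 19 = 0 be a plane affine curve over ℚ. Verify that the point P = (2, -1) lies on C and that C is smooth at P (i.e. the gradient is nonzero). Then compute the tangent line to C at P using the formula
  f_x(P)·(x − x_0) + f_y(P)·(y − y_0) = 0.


Tangent line at P: 25*x - 3*y - 53 = 0.

Step 1: f(2, -1) = 0, so P lies on C.
Step 2: partial derivatives
  f_x(x, y) = 6*x**2 + 2*x - 2*y**2 - y - 2, f_y(x, y) = -4*x*y - x - 3*y**2 + 4*y - 2.
  f_x(P) = 25, f_y(P) = -3 (gradient nonzero, so P is smooth).
Step 3: tangent line at P: 25·(x − 2) + -3·(y − -1) = 0.
Expanding: 25*x - 3*y - 53 = 0.


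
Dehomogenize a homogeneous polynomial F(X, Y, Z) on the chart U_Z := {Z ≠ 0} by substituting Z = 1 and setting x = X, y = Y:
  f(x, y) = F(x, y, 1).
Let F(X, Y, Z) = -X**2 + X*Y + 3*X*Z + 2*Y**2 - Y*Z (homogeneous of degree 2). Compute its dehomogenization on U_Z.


f(x, y) = -x**2 + x*y + 3*x + 2*y**2 - y

On U_Z we set Z = 1. Each monomial c·X^i·Y^j·Z^k in F becomes c·x^i·y^j·1^k = c·x^i·y^j.
Substituting Z = 1: F(X, Y, 1) = -x**2 + x*y + 3*x + 2*y**2 - y.
Note: deg(f) ≤ deg(F) = 2; strict inequality happens when F is divisible by Z (lost terms).


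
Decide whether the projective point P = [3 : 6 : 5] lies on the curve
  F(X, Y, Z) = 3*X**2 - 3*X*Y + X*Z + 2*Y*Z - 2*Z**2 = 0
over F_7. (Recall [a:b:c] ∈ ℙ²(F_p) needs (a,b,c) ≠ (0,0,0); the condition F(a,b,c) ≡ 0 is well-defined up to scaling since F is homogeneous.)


F(3,6,5) ≡ 5 (mod 7); P is NOT on the curve.

Evaluate F(3, 6, 5) term-by-term (mod 7).
  3*X**2 ↦ 3·9·1·1 = 27
  -3*X*Y ↦ -3·3·6·1 = -54
  X*Z ↦ 1·3·1·5 = 15
  2*Y*Z ↦ 2·1·6·5 = 60
  -2*Z**2 ↦ -2·1·1·25 = -50
Sum: F(3, 6, 5) = (27) + (-54) + (15) + (60) + (-50) = -2.
Reducing mod 7: -2 ≡ 5 (mod 7).
Since F(a, b, c) ≡ 5 ≠ 0 (mod 7), P does NOT lie on the curve.


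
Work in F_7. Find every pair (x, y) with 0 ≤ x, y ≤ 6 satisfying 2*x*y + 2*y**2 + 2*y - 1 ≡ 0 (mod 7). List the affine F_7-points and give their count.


Affine F_7-points: {(2, 1), (2, 3), (3, 4), (3, 6), (6, 2), (6, 5)}; count = 6.

For each of the 49 pairs (x, y) ∈ F_7², evaluate f(x, y) mod 7. Record the zeros.
  x = 0: [0↦6, 1↦3, 2↦4, 3↦2, 4↦4, 5↦3, 6↦6]  zeros at y ∈ ∅
  x = 1: [0↦6, 1↦5, 2↦1, 3↦1, 4↦5, 5↦6, 6↦4]  zeros at y ∈ ∅
  x = 2: [0↦6, 1↦0, 2↦5, 3↦0, 4↦6, 5↦2, 6↦2]  zeros at y ∈ {1, 3}
  x = 3: [0↦6, 1↦2, 2↦2, 3↦6, 4↦0, 5↦5, 6↦0]  zeros at y ∈ {4, 6}
  x = 4: [0↦6, 1↦4, 2↦6, 3↦5, 4↦1, 5↦1, 6↦5]  zeros at y ∈ ∅
  x = 5: [0↦6, 1↦6, 2↦3, 3↦4, 4↦2, 5↦4, 6↦3]  zeros at y ∈ ∅
  x = 6: [0↦6, 1↦1, 2↦0, 3↦3, 4↦3, 5↦0, 6↦1]  zeros at y ∈ {2, 5}
Collecting zeros: affine points = {(2, 1), (2, 3), (3, 4), (3, 6), (6, 2), (6, 5)}.
Total count |C(F_7)_aff| = 6.


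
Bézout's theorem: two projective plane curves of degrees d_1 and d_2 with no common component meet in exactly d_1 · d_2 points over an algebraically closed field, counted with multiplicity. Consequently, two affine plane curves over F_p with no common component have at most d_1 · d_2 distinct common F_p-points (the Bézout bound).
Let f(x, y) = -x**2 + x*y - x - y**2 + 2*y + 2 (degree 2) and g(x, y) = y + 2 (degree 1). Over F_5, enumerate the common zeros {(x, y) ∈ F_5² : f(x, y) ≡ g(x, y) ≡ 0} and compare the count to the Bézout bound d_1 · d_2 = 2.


Common zeros: {(1, 3)}; count = 1; Bézout bound = 2.

deg(f) = 2, deg(g) = 1, so Bézout bound = 2.
Scan x ∈ F_5. For each x, list the y ∈ F_5 with f(x, y) ≡ 0 and those with g(x, y) ≡ 0 (mod 5); the common zeros in that column are the intersection.
  x = 0: f ≡ 0 at y ∈ ∅; g ≡ 0 at y ∈ {3}; common: ∅.
  x = 1: f ≡ 0 at y ∈ {0, 3}; g ≡ 0 at y ∈ {3}; common: {3}.
  x = 2: f ≡ 0 at y ∈ {2}; g ≡ 0 at y ∈ {3}; common: ∅.
  x = 3: f ≡ 0 at y ∈ {0}; g ≡ 0 at y ∈ {3}; common: ∅.
  x = 4: f ≡ 0 at y ∈ {2, 4}; g ≡ 0 at y ∈ {3}; common: ∅.
Collecting: common zeros = {(1, 3)}, so the count is 1.
Comparison with the Bézout bound: 1 ≤ 2 = deg(f)·deg(g), as expected for curves with no common component (the affine F_5-count falls short of the bound because intersections may lie at infinity, over extension fields, or carry multiplicity).


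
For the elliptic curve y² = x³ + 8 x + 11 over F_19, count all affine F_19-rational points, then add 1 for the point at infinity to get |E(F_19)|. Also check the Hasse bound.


Affine points = {(0, 7), (0, 12), (1, 1), (1, 18), (2, 4), (2, 15), (3, 9), (3, 10), (5, 9), (5, 10), (6, 3), (6, 16), (7, 7), (7, 12), (8, 6), (8, 13), (11, 9), (11, 10), (12, 7), (12, 12), (14, 6), (14, 13), (16, 6), (16, 13), (17, 5), (17, 14)}; affine count = 26; |E(F_19)| = 27.

Discriminant check: Δ ∝ 4a³ + 27b² = 4·8³ + 27·11² = 4·512 + 27·121 ≡ 14 (mod 19). Nonzero ⇒ E is nonsingular.
For each x ∈ F_19, compute rhs = x³ + 8·x + 11 mod 19, then count y ∈ F_19 with y² ≡ rhs.
  x = 0: rhs = 11, matching y values: 7, 12 (2 points).
  x = 1: rhs = 1, matching y values: 1, 18 (2 points).
  x = 2: rhs = 16, matching y values: 4, 15 (2 points).
  x = 3: rhs = 5, matching y values: 9, 10 (2 points).
  x = 4: rhs = 12, matching y values: none (0 points).
  x = 5: rhs = 5, matching y values: 9, 10 (2 points).
  x = 6: rhs = 9, matching y values: 3, 16 (2 points).
  x = 7: rhs = 11, matching y values: 7, 12 (2 points).
  x = 8: rhs = 17, matching y values: 6, 13 (2 points).
  x = 9: rhs = 14, matching y values: none (0 points).
  x = 10: rhs = 8, matching y values: none (0 points).
  x = 11: rhs = 5, matching y values: 9, 10 (2 points).
  x = 12: rhs = 11, matching y values: 7, 12 (2 points).
  x = 13: rhs = 13, matching y values: none (0 points).
  x = 14: rhs = 17, matching y values: 6, 13 (2 points).
  x = 15: rhs = 10, matching y values: none (0 points).
  x = 16: rhs = 17, matching y values: 6, 13 (2 points).
  x = 17: rhs = 6, matching y values: 5, 14 (2 points).
  x = 18: rhs = 2, matching y values: none (0 points).
Total affine count: 26.
Full point count |E(F_19)| = 26 + 1 = 27.
Hasse bound: |27 − (19+1)| = |7| = 7 ≤ 2√19 ≈ 8.7178 ✓.


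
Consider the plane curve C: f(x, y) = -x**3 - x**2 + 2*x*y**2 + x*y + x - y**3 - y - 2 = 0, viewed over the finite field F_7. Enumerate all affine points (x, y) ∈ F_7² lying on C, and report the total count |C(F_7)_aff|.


Affine F_7-points: {(0, 4), (0, 6), (1, 4), (1, 6), (2, 3), (3, 0), (3, 1), (3, 5), (5, 0), (5, 4), (5, 6)}; count = 11.

For each of the 49 pairs (x, y) ∈ F_7², evaluate f(x, y) mod 7. Record the zeros.
  x = 0: [0↦5, 1↦3, 2↦2, 3↦3, 4↦0, 5↦1, 6↦0]  zeros at y ∈ {4, 6}
  x = 1: [0↦4, 1↦5, 2↦4, 3↦2, 4↦0, 5↦6, 6↦0]  zeros at y ∈ {4, 6}
  x = 2: [0↦2, 1↦6, 2↦5, 3↦0, 4↦6, 5↦3, 6↦6]  zeros at y ∈ {3}
  x = 3: [0↦0, 1↦0, 2↦6, 3↦5, 4↦5, 5↦0, 6↦5]  zeros at y ∈ {0, 1, 5}
  x = 4: [0↦6, 1↦2, 2↦1, 3↦4, 4↦5, 5↦5, 6↦5]  zeros at y ∈ ∅
  x = 5: [0↦0, 1↦6, 2↦5, 3↦5, 4↦0, 5↦5, 6↦0]  zeros at y ∈ {0, 4, 6}
  x = 6: [0↦4, 1↦6, 2↦5, 3↦2, 4↦5, 5↦1, 6↦5]  zeros at y ∈ ∅
Collecting zeros: affine points = {(0, 4), (0, 6), (1, 4), (1, 6), (2, 3), (3, 0), (3, 1), (3, 5), (5, 0), (5, 4), (5, 6)}.
Total count |C(F_7)_aff| = 11.


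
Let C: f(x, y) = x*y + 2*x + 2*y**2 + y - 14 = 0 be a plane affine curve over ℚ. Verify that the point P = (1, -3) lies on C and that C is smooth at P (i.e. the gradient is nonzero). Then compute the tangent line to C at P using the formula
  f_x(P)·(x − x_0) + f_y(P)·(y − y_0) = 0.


Tangent line at P: -x - 10*y - 29 = 0.

Step 1: f(1, -3) = 0, so P lies on C.
Step 2: partial derivatives
  f_x(x, y) = y + 2, f_y(x, y) = x + 4*y + 1.
  f_x(P) = -1, f_y(P) = -10 (gradient nonzero, so P is smooth).
Step 3: tangent line at P: -1·(x − 1) + -10·(y − -3) = 0.
Expanding: -x - 10*y - 29 = 0.


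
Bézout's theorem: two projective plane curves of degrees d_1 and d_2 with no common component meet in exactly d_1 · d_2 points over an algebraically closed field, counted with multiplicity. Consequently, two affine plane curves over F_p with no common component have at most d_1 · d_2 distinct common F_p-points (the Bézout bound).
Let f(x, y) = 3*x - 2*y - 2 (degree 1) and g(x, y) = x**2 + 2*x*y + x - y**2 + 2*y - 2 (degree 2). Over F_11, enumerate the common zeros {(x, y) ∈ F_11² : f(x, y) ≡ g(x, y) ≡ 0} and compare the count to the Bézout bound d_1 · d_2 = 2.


Common zeros: {(6, 8), (10, 3)}; count = 2; Bézout bound = 2.

deg(f) = 1, deg(g) = 2, so Bézout bound = 2.
Scan x ∈ F_11. For each x, list the y ∈ F_11 with f(x, y) ≡ 0 and those with g(x, y) ≡ 0 (mod 11); the common zeros in that column are the intersection.
  x = 0: f ≡ 0 at y ∈ {10}; g ≡ 0 at y ∈ ∅; common: ∅.
  x = 1: f ≡ 0 at y ∈ {6}; g ≡ 0 at y ∈ {0, 4}; common: ∅.
  x = 2: f ≡ 0 at y ∈ {2}; g ≡ 0 at y ∈ ∅; common: ∅.
  x = 3: f ≡ 0 at y ∈ {9}; g ≡ 0 at y ∈ {2, 6}; common: ∅.
  x = 4: f ≡ 0 at y ∈ {5}; g ≡ 0 at y ∈ ∅; common: ∅.
  x = 5: f ≡ 0 at y ∈ {1}; g ≡ 0 at y ∈ {3, 9}; common: ∅.
  x = 6: f ≡ 0 at y ∈ {8}; g ≡ 0 at y ∈ {6, 8}; common: {8}.
  x = 7: f ≡ 0 at y ∈ {4}; g ≡ 0 at y ∈ ∅; common: ∅.
  x = 8: f ≡ 0 at y ∈ {0}; g ≡ 0 at y ∈ ∅; common: ∅.
  x = 9: f ≡ 0 at y ∈ {7}; g ≡ 0 at y ∈ {0, 9}; common: ∅.
  x = 10: f ≡ 0 at y ∈ {3}; g ≡ 0 at y ∈ {3, 8}; common: {3}.
Collecting: common zeros = {(6, 8), (10, 3)}, so the count is 2.
Comparison with the Bézout bound: 2 ≤ 2 = deg(f)·deg(g), as expected for curves with no common component (the bound is attained).


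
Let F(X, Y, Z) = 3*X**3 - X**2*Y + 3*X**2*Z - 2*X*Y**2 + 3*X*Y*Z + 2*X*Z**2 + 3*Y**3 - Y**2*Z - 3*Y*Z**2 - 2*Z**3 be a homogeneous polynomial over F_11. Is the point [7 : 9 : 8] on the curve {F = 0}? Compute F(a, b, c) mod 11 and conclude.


F(7,9,8) ≡ 10 (mod 11); P is NOT on the curve.

Evaluate F(7, 9, 8) term-by-term (mod 11).
  3*X**3 ↦ 3·343·1·1 = 1029
  -X**2*Y ↦ -1·49·9·1 = -441
  3*X**2*Z ↦ 3·49·1·8 = 1176
  -2*X*Y**2 ↦ -2·7·81·1 = -1134
  3*X*Y*Z ↦ 3·7·9·8 = 1512
  2*X*Z**2 ↦ 2·7·1·64 = 896
  3*Y**3 ↦ 3·1·729·1 = 2187
  -Y**2*Z ↦ -1·1·81·8 = -648
  -3*Y*Z**2 ↦ -3·1·9·64 = -1728
  -2*Z**3 ↦ -2·1·1·512 = -1024
Sum: F(7, 9, 8) = (1029) + (-441) + (1176) + (-1134) + (1512) + (896) + (2187) + (-648) + (-1728) + (-1024) = 1825.
Reducing mod 11: 1825 ≡ 10 (mod 11).
Since F(a, b, c) ≡ 10 ≠ 0 (mod 11), P does NOT lie on the curve.


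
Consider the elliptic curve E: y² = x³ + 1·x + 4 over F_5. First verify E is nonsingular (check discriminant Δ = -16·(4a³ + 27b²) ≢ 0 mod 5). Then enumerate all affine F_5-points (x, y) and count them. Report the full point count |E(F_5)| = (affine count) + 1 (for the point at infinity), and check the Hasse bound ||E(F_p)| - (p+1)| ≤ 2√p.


Affine points = {(0, 2), (0, 3), (1, 1), (1, 4), (2, 2), (2, 3), (3, 2), (3, 3)}; affine count = 8; |E(F_5)| = 9.

Discriminant check: Δ ∝ 4a³ + 27b² = 4·1³ + 27·4² = 4·1 + 27·16 ≡ 1 (mod 5). Nonzero ⇒ E is nonsingular.
For each x ∈ F_5, compute rhs = x³ + 1·x + 4 mod 5, then count y ∈ F_5 with y² ≡ rhs.
  x = 0: rhs = 4, matching y values: 2, 3 (2 points).
  x = 1: rhs = 1, matching y values: 1, 4 (2 points).
  x = 2: rhs = 4, matching y values: 2, 3 (2 points).
  x = 3: rhs = 4, matching y values: 2, 3 (2 points).
  x = 4: rhs = 2, matching y values: none (0 points).
Total affine count: 8.
Full point count |E(F_5)| = 8 + 1 = 9.
Hasse bound: |9 − (5+1)| = |3| = 3 ≤ 2√5 ≈ 4.4721 ✓.


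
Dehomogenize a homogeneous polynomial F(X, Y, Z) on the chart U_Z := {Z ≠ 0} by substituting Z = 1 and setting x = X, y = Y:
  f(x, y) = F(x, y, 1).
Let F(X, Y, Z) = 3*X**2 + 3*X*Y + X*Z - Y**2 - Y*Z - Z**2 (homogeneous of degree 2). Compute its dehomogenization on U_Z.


f(x, y) = 3*x**2 + 3*x*y + x - y**2 - y - 1

On U_Z we set Z = 1. Each monomial c·X^i·Y^j·Z^k in F becomes c·x^i·y^j·1^k = c·x^i·y^j.
Substituting Z = 1: F(X, Y, 1) = 3*x**2 + 3*x*y + x - y**2 - y - 1.
Note: deg(f) ≤ deg(F) = 2; strict inequality happens when F is divisible by Z (lost terms).


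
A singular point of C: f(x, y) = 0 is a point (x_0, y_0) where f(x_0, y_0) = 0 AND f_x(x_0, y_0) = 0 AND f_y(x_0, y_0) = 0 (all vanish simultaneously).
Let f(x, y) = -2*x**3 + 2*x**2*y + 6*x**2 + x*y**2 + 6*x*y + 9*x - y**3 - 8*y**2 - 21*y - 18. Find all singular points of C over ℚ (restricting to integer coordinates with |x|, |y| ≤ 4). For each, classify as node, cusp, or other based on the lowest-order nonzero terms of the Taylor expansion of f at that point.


Singular points: {(0, -3)}; classification: cusp.

Compute partial derivatives:
  f_x = -6*x**2 + 4*x*y + 12*x + y**2 + 6*y + 9.
  f_y = 2*x**2 + 2*x*y + 6*x - 3*y**2 - 16*y - 21.
Scan x_0 ∈ {−4, ..., 4}. For each x_0, f_y(x_0, y) is a polynomial in y; find its integer roots y ∈ {−4, ..., 4}, then test f_x and f at those candidates.
  x = -4: f_y(-4, y) = -3*y**2 - 24*y - 13; no integer root y with |y| ≤ 4.
  x = -3: f_y(-3, y) = -3*y**2 - 22*y - 21; no integer root y with |y| ≤ 4.
  x = -2: f_y(-2, y) = -3*y**2 - 20*y - 25; no integer root y with |y| ≤ 4.
  x = -1: f_y(-1, y) = -3*y**2 - 18*y - 25; no integer root y with |y| ≤ 4.
  x = 0: f_y(0, y) = -3*y**2 - 16*y - 21; vanishes at y ∈ {-3}. (0, -3): f_x = 0, f = 0 — SINGULAR.
  x = 1: f_y(1, y) = -3*y**2 - 14*y - 13; no integer root y with |y| ≤ 4.
  x = 2: f_y(2, y) = -3*y**2 - 12*y - 1; no integer root y with |y| ≤ 4.
  x = 3: f_y(3, y) = -3*y**2 - 10*y + 15; no integer root y with |y| ≤ 4.
  x = 4: f_y(4, y) = -3*y**2 - 8*y + 35; no integer root y with |y| ≤ 4.
Only singular point on the grid: (0, -3).
Classify: substitute x = 0 + u, y = -3 + v and expand: f = -2*u**3 + 2*u**2*v + u*v**2 - v**3 + v**2.
No constant or linear terms (consistent with a singular point). Quadratic part: v**2. Cubic part: -2*u**3 + 2*u**2*v + u*v**2 - v**3.
The quadratic part v**2 is a perfect square, so there is a single (double) tangent line v = 0, i.e. y = -3. Restricting the cubic part to that line (v = 0) leaves -2*u**3 ≠ 0, so f is not divisible by v and the branch is v² ≈ 2*u**3 to lowest order — this is a cusp.
Classification: cusp.


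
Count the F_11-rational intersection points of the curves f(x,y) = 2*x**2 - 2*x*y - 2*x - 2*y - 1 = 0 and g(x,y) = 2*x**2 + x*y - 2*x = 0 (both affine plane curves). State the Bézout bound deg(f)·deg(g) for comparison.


Common zeros: {(0, 5), (7, 10), (8, 8)}; count = 3; Bézout bound = 4.

deg(f) = 2, deg(g) = 2, so Bézout bound = 4.
Scan x ∈ F_11. For each x, list the y ∈ F_11 with f(x, y) ≡ 0 and those with g(x, y) ≡ 0 (mod 11); the common zeros in that column are the intersection.
  x = 0: f ≡ 0 at y ∈ {5}; g ≡ 0 at y ∈ {0, 1, 2, 3, 4, 5, 6, 7, 8, 9, 10}; common: {5}.
  x = 1: f ≡ 0 at y ∈ {8}; g ≡ 0 at y ∈ {0}; common: ∅.
  x = 2: f ≡ 0 at y ∈ {6}; g ≡ 0 at y ∈ {9}; common: ∅.
  x = 3: f ≡ 0 at y ∈ {0}; g ≡ 0 at y ∈ {7}; common: ∅.
  x = 4: f ≡ 0 at y ∈ {10}; g ≡ 0 at y ∈ {5}; common: ∅.
  x = 5: f ≡ 0 at y ∈ {6}; g ≡ 0 at y ∈ {3}; common: ∅.
  x = 6: f ≡ 0 at y ∈ {5}; g ≡ 0 at y ∈ {1}; common: ∅.
  x = 7: f ≡ 0 at y ∈ {10}; g ≡ 0 at y ∈ {10}; common: {10}.
  x = 8: f ≡ 0 at y ∈ {8}; g ≡ 0 at y ∈ {8}; common: {8}.
  x = 9: f ≡ 0 at y ∈ {0}; g ≡ 0 at y ∈ {6}; common: ∅.
  x = 10: f ≡ 0 at y ∈ ∅; g ≡ 0 at y ∈ {4}; common: ∅.
Collecting: common zeros = {(0, 5), (7, 10), (8, 8)}, so the count is 3.
Comparison with the Bézout bound: 3 ≤ 4 = deg(f)·deg(g), as expected for curves with no common component (the affine F_11-count falls short of the bound because intersections may lie at infinity, over extension fields, or carry multiplicity).


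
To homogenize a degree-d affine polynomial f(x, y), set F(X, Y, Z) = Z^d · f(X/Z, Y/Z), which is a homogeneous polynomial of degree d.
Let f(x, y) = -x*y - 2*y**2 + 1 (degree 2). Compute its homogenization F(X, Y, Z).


F(X, Y, Z) = -X*Y - 2*Y**2 + Z**2

deg(f) = 2.
Substitute x = X/Z, y = Y/Z into f, then multiply by Z^2.
  monomial -1·x^1·y^1 ↦ -1·X^1·Y^1·Z^0.
  monomial -2·x^0·y^2 ↦ -2·X^0·Y^2·Z^0.
  monomial 1·x^0·y^0 ↦ 1·X^0·Y^0·Z^2.
Collecting: F(X, Y, Z) = -X*Y - 2*Y**2 + Z**2.


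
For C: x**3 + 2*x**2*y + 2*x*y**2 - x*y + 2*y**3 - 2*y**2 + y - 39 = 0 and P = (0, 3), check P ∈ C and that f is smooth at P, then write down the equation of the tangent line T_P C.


Tangent line at P: 15*x + 43*y - 129 = 0.

Step 1: f(0, 3) = 0, so P lies on C.
Step 2: partial derivatives
  f_x(x, y) = 3*x**2 + 4*x*y + 2*y**2 - y, f_y(x, y) = 2*x**2 + 4*x*y - x + 6*y**2 - 4*y + 1.
  f_x(P) = 15, f_y(P) = 43 (gradient nonzero, so P is smooth).
Step 3: tangent line at P: 15·(x − 0) + 43·(y − 3) = 0.
Expanding: 15*x + 43*y - 129 = 0.


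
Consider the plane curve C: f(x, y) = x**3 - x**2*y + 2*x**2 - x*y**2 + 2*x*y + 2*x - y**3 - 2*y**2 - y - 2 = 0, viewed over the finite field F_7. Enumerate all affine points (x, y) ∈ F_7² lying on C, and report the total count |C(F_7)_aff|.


Affine F_7-points: {(0, 5), (3, 0), (3, 3), (3, 6)}; count = 4.

For each of the 49 pairs (x, y) ∈ F_7², evaluate f(x, y) mod 7. Record the zeros.
  x = 0: [0↦5, 1↦1, 2↦1, 3↦6, 4↦3, 5↦0, 6↦5]  zeros at y ∈ {5}
  x = 1: [0↦3, 1↦6, 2↦4, 3↦5, 4↦3, 5↦6, 6↦1]  zeros at y ∈ ∅
  x = 2: [0↦4, 1↦5, 2↦6, 3↦1, 4↦5, 5↦5, 6↦2]  zeros at y ∈ ∅
  x = 3: [0↦0, 1↦4, 2↦6, 3↦0, 4↦1, 5↦3, 6↦0]  zeros at y ∈ {0, 3, 6}
  x = 4: [0↦4, 1↦2, 2↦3, 3↦1, 4↦4, 5↦6, 6↦1]  zeros at y ∈ ∅
  x = 5: [0↦1, 1↦5, 2↦3, 3↦3, 4↦6, 5↦6, 6↦4]  zeros at y ∈ ∅
  x = 6: [0↦4, 1↦5, 2↦5, 3↦5, 4↦6, 5↦2, 6↦1]  zeros at y ∈ ∅
Collecting zeros: affine points = {(0, 5), (3, 0), (3, 3), (3, 6)}.
Total count |C(F_7)_aff| = 4.


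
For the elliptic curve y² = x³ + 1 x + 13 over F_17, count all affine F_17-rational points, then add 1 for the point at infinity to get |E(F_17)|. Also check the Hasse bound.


Affine points = {(0, 8), (0, 9), (1, 7), (1, 10), (3, 3), (3, 14), (4, 8), (4, 9), (12, 6), (12, 11), (13, 8), (13, 9), (14, 0)}; affine count = 13; |E(F_17)| = 14.

Discriminant check: Δ ∝ 4a³ + 27b² = 4·1³ + 27·13² = 4·1 + 27·169 ≡ 11 (mod 17). Nonzero ⇒ E is nonsingular.
For each x ∈ F_17, compute rhs = x³ + 1·x + 13 mod 17, then count y ∈ F_17 with y² ≡ rhs.
  x = 0: rhs = 13, matching y values: 8, 9 (2 points).
  x = 1: rhs = 15, matching y values: 7, 10 (2 points).
  x = 2: rhs = 6, matching y values: none (0 points).
  x = 3: rhs = 9, matching y values: 3, 14 (2 points).
  x = 4: rhs = 13, matching y values: 8, 9 (2 points).
  x = 5: rhs = 7, matching y values: none (0 points).
  x = 6: rhs = 14, matching y values: none (0 points).
  x = 7: rhs = 6, matching y values: none (0 points).
  x = 8: rhs = 6, matching y values: none (0 points).
  x = 9: rhs = 3, matching y values: none (0 points).
  x = 10: rhs = 3, matching y values: none (0 points).
  x = 11: rhs = 12, matching y values: none (0 points).
  x = 12: rhs = 2, matching y values: 6, 11 (2 points).
  x = 13: rhs = 13, matching y values: 8, 9 (2 points).
  x = 14: rhs = 0, matching y values: 0 (1 points).
  x = 15: rhs = 3, matching y values: none (0 points).
  x = 16: rhs = 11, matching y values: none (0 points).
Total affine count: 13.
Full point count |E(F_17)| = 13 + 1 = 14.
Hasse bound: |14 − (17+1)| = |-4| = 4 ≤ 2√17 ≈ 8.2462 ✓.


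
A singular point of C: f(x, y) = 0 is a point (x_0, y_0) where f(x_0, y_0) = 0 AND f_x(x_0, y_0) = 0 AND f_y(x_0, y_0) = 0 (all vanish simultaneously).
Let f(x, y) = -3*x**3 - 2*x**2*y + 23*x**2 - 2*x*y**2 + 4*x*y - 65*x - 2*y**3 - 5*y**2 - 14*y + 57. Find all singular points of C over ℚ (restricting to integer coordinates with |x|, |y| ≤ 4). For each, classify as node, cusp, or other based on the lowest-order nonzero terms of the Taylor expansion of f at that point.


Singular points: {(3, -2)}; classification: cusp.

Compute partial derivatives:
  f_x = -9*x**2 - 4*x*y + 46*x - 2*y**2 + 4*y - 65.
  f_y = -2*x**2 - 4*x*y + 4*x - 6*y**2 - 10*y - 14.
Scan x_0 ∈ {−4, ..., 4}. For each x_0, f_y(x_0, y) is a polynomial in y; find its integer roots y ∈ {−4, ..., 4}, then test f_x and f at those candidates.
  x = -4: f_y(-4, y) = -6*y**2 + 6*y - 62; no integer root y with |y| ≤ 4.
  x = -3: f_y(-3, y) = -6*y**2 + 2*y - 44; no integer root y with |y| ≤ 4.
  x = -2: f_y(-2, y) = -6*y**2 - 2*y - 30; no integer root y with |y| ≤ 4.
  x = -1: f_y(-1, y) = -6*y**2 - 6*y - 20; no integer root y with |y| ≤ 4.
  x = 0: f_y(0, y) = -6*y**2 - 10*y - 14; no integer root y with |y| ≤ 4.
  x = 1: f_y(1, y) = -6*y**2 - 14*y - 12; no integer root y with |y| ≤ 4.
  x = 2: f_y(2, y) = -6*y**2 - 18*y - 14; no integer root y with |y| ≤ 4.
  x = 3: f_y(3, y) = -6*y**2 - 22*y - 20; vanishes at y ∈ {-2}. (3, -2): f_x = 0, f = 0 — SINGULAR.
  x = 4: f_y(4, y) = -6*y**2 - 26*y - 30; no integer root y with |y| ≤ 4.
Only singular point on the grid: (3, -2).
Classify: substitute x = 3 + u, y = -2 + v and expand: f = -3*u**3 - 2*u**2*v - 2*u*v**2 - 2*v**3 + v**2.
No constant or linear terms (consistent with a singular point). Quadratic part: v**2. Cubic part: -3*u**3 - 2*u**2*v - 2*u*v**2 - 2*v**3.
The quadratic part v**2 is a perfect square, so there is a single (double) tangent line v = 0, i.e. y = -2. Restricting the cubic part to that line (v = 0) leaves -3*u**3 ≠ 0, so f is not divisible by v and the branch is v² ≈ 3*u**3 to lowest order — this is a cusp.
Classification: cusp.


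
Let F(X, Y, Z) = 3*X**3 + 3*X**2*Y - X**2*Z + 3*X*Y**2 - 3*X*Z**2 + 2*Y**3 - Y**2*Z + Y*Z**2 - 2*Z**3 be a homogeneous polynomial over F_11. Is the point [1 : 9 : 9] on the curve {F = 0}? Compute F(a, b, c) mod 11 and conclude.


F(1,9,9) ≡ 10 (mod 11); P is NOT on the curve.

Evaluate F(1, 9, 9) term-by-term (mod 11).
  3*X**3 ↦ 3·1·1·1 = 3
  3*X**2*Y ↦ 3·1·9·1 = 27
  -X**2*Z ↦ -1·1·1·9 = -9
  3*X*Y**2 ↦ 3·1·81·1 = 243
  -3*X*Z**2 ↦ -3·1·1·81 = -243
  2*Y**3 ↦ 2·1·729·1 = 1458
  -Y**2*Z ↦ -1·1·81·9 = -729
  Y*Z**2 ↦ 1·1·9·81 = 729
  -2*Z**3 ↦ -2·1·1·729 = -1458
Sum: F(1, 9, 9) = (3) + (27) + (-9) + (243) + (-243) + (1458) + (-729) + (729) + (-1458) = 21.
Reducing mod 11: 21 ≡ 10 (mod 11).
Since F(a, b, c) ≡ 10 ≠ 0 (mod 11), P does NOT lie on the curve.


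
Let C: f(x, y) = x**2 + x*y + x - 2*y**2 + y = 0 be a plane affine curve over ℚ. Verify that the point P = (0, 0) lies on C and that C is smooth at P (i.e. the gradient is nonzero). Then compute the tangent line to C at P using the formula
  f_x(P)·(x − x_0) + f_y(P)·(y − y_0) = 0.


Tangent line at P: x + y = 0.

Step 1: f(0, 0) = 0, so P lies on C.
Step 2: partial derivatives
  f_x(x, y) = 2*x + y + 1, f_y(x, y) = x - 4*y + 1.
  f_x(P) = 1, f_y(P) = 1 (gradient nonzero, so P is smooth).
Step 3: tangent line at P: 1·(x − 0) + 1·(y − 0) = 0.
Expanding: x + y = 0.


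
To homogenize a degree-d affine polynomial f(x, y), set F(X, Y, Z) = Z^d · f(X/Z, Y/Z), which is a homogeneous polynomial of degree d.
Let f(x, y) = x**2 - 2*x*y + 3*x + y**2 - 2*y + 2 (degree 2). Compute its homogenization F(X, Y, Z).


F(X, Y, Z) = X**2 - 2*X*Y + 3*X*Z + Y**2 - 2*Y*Z + 2*Z**2

deg(f) = 2.
Substitute x = X/Z, y = Y/Z into f, then multiply by Z^2.
  monomial 1·x^2·y^0 ↦ 1·X^2·Y^0·Z^0.
  monomial -2·x^1·y^1 ↦ -2·X^1·Y^1·Z^0.
  monomial 3·x^1·y^0 ↦ 3·X^1·Y^0·Z^1.
  monomial 1·x^0·y^2 ↦ 1·X^0·Y^2·Z^0.
  monomial -2·x^0·y^1 ↦ -2·X^0·Y^1·Z^1.
  monomial 2·x^0·y^0 ↦ 2·X^0·Y^0·Z^2.
Collecting: F(X, Y, Z) = X**2 - 2*X*Y + 3*X*Z + Y**2 - 2*Y*Z + 2*Z**2.


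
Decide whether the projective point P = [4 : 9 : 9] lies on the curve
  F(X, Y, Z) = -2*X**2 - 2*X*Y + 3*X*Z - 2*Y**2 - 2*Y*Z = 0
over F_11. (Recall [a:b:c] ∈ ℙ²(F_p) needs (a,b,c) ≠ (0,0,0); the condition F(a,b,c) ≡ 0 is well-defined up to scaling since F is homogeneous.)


F(4,9,9) ≡ 10 (mod 11); P is NOT on the curve.

Evaluate F(4, 9, 9) term-by-term (mod 11).
  -2*X**2 ↦ -2·16·1·1 = -32
  -2*X*Y ↦ -2·4·9·1 = -72
  3*X*Z ↦ 3·4·1·9 = 108
  -2*Y**2 ↦ -2·1·81·1 = -162
  -2*Y*Z ↦ -2·1·9·9 = -162
Sum: F(4, 9, 9) = (-32) + (-72) + (108) + (-162) + (-162) = -320.
Reducing mod 11: -320 ≡ 10 (mod 11).
Since F(a, b, c) ≡ 10 ≠ 0 (mod 11), P does NOT lie on the curve.


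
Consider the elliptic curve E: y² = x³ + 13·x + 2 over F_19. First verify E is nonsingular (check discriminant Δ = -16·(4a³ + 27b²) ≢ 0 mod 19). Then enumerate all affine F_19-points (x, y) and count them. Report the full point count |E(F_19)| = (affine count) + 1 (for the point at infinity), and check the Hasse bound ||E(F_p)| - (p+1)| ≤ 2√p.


Affine points = {(1, 4), (1, 15), (2, 6), (2, 13), (3, 7), (3, 12), (4, 2), (4, 17), (6, 7), (6, 12), (10, 7), (10, 12), (12, 9), (12, 10), (15, 0), (17, 5), (17, 14), (18, 8), (18, 11)}; affine count = 19; |E(F_19)| = 20.

Discriminant check: Δ ∝ 4a³ + 27b² = 4·13³ + 27·2² = 4·2197 + 27·4 ≡ 4 (mod 19). Nonzero ⇒ E is nonsingular.
For each x ∈ F_19, compute rhs = x³ + 13·x + 2 mod 19, then count y ∈ F_19 with y² ≡ rhs.
  x = 0: rhs = 2, matching y values: none (0 points).
  x = 1: rhs = 16, matching y values: 4, 15 (2 points).
  x = 2: rhs = 17, matching y values: 6, 13 (2 points).
  x = 3: rhs = 11, matching y values: 7, 12 (2 points).
  x = 4: rhs = 4, matching y values: 2, 17 (2 points).
  x = 5: rhs = 2, matching y values: none (0 points).
  x = 6: rhs = 11, matching y values: 7, 12 (2 points).
  x = 7: rhs = 18, matching y values: none (0 points).
  x = 8: rhs = 10, matching y values: none (0 points).
  x = 9: rhs = 12, matching y values: none (0 points).
  x = 10: rhs = 11, matching y values: 7, 12 (2 points).
  x = 11: rhs = 13, matching y values: none (0 points).
  x = 12: rhs = 5, matching y values: 9, 10 (2 points).
  x = 13: rhs = 12, matching y values: none (0 points).
  x = 14: rhs = 2, matching y values: none (0 points).
  x = 15: rhs = 0, matching y values: 0 (1 points).
  x = 16: rhs = 12, matching y values: none (0 points).
  x = 17: rhs = 6, matching y values: 5, 14 (2 points).
  x = 18: rhs = 7, matching y values: 8, 11 (2 points).
Total affine count: 19.
Full point count |E(F_19)| = 19 + 1 = 20.
Hasse bound: |20 − (19+1)| = |0| = 0 ≤ 2√19 ≈ 8.7178 ✓.


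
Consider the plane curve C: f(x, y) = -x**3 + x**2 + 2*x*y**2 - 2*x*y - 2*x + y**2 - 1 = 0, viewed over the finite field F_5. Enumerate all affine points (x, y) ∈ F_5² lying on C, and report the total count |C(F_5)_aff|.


Affine F_5-points: {(0, 1), (0, 4), (1, 2), (2, 4), (3, 0), (3, 3), (4, 3), (4, 4)}; count = 8.

For each of the 25 pairs (x, y) ∈ F_5², evaluate f(x, y) mod 5. Record the zeros.
  x = 0: [0↦4, 1↦0, 2↦3, 3↦3, 4↦0]  zeros at y ∈ {1, 4}
  x = 1: [0↦2, 1↦3, 2↦0, 3↦3, 4↦2]  zeros at y ∈ {2}
  x = 2: [0↦1, 1↦2, 2↦3, 3↦4, 4↦0]  zeros at y ∈ {4}
  x = 3: [0↦0, 1↦1, 2↦1, 3↦0, 4↦3]  zeros at y ∈ {0, 3}
  x = 4: [0↦3, 1↦4, 2↦3, 3↦0, 4↦0]  zeros at y ∈ {3, 4}
Collecting zeros: affine points = {(0, 1), (0, 4), (1, 2), (2, 4), (3, 0), (3, 3), (4, 3), (4, 4)}.
Total count |C(F_5)_aff| = 8.


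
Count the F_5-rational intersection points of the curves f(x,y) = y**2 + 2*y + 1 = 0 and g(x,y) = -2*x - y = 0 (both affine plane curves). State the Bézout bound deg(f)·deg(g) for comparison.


Common zeros: {(3, 4)}; count = 1; Bézout bound = 2.

deg(f) = 2, deg(g) = 1, so Bézout bound = 2.
Scan x ∈ F_5. For each x, list the y ∈ F_5 with f(x, y) ≡ 0 and those with g(x, y) ≡ 0 (mod 5); the common zeros in that column are the intersection.
  x = 0: f ≡ 0 at y ∈ {4}; g ≡ 0 at y ∈ {0}; common: ∅.
  x = 1: f ≡ 0 at y ∈ {4}; g ≡ 0 at y ∈ {3}; common: ∅.
  x = 2: f ≡ 0 at y ∈ {4}; g ≡ 0 at y ∈ {1}; common: ∅.
  x = 3: f ≡ 0 at y ∈ {4}; g ≡ 0 at y ∈ {4}; common: {4}.
  x = 4: f ≡ 0 at y ∈ {4}; g ≡ 0 at y ∈ {2}; common: ∅.
Collecting: common zeros = {(3, 4)}, so the count is 1.
Comparison with the Bézout bound: 1 ≤ 2 = deg(f)·deg(g), as expected for curves with no common component (the affine F_5-count falls short of the bound because intersections may lie at infinity, over extension fields, or carry multiplicity).


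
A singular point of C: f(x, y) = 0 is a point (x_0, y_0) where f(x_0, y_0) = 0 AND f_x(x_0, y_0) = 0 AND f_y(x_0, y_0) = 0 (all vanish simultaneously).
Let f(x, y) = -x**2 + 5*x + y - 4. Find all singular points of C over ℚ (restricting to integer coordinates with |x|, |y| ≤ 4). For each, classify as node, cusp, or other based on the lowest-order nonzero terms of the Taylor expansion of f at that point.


No singular points in the scanned grid; C is smooth there.

Compute partial derivatives:
  f_x = 5 - 2*x.
  f_y = 1.
f_y = 1 is a nonzero constant, so f_y never vanishes: no point (x, y) can satisfy f = f_x = f_y = 0. In particular no (x, y) ∈ {−4, ..., 4}² is singular; the curve is smooth.


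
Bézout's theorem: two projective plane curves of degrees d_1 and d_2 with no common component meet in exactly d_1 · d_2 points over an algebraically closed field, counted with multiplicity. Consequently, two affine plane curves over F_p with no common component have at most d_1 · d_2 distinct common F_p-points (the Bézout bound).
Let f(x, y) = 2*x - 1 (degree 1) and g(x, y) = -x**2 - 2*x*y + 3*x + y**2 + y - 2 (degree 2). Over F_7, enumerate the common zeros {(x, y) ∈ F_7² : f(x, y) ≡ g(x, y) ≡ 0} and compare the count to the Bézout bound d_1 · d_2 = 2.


Common zeros: ∅; count = 0; Bézout bound = 2.

deg(f) = 1, deg(g) = 2, so Bézout bound = 2.
Scan x ∈ F_7. For each x, list the y ∈ F_7 with f(x, y) ≡ 0 and those with g(x, y) ≡ 0 (mod 7); the common zeros in that column are the intersection.
  x = 0: f ≡ 0 at y ∈ ∅; g ≡ 0 at y ∈ {1, 5}; common: ∅.
  x = 1: f ≡ 0 at y ∈ ∅; g ≡ 0 at y ∈ {0, 1}; common: ∅.
  x = 2: f ≡ 0 at y ∈ ∅; g ≡ 0 at y ∈ {0, 3}; common: ∅.
  x = 3: f ≡ 0 at y ∈ ∅; g ≡ 0 at y ∈ ∅; common: ∅.
  x = 4: f ≡ 0 at y ∈ {0, 1, 2, 3, 4, 5, 6}; g ≡ 0 at y ∈ ∅; common: ∅.
  x = 5: f ≡ 0 at y ∈ ∅; g ≡ 0 at y ∈ ∅; common: ∅.
  x = 6: f ≡ 0 at y ∈ ∅; g ≡ 0 at y ∈ ∅; common: ∅.
Collecting: common zeros = ∅, so the count is 0.
Comparison with the Bézout bound: 0 ≤ 2 = deg(f)·deg(g), as expected for curves with no common component (the affine F_7-count falls short of the bound because intersections may lie at infinity, over extension fields, or carry multiplicity).


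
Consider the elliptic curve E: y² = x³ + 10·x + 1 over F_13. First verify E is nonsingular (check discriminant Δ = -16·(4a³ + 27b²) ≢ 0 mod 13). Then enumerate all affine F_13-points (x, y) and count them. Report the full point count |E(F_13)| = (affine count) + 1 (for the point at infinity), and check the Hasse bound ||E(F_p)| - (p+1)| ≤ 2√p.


Affine points = {(0, 1), (0, 12), (1, 5), (1, 8), (2, 4), (2, 9), (4, 1), (4, 12), (6, 2), (6, 11), (9, 1), (9, 12), (10, 3), (10, 10), (11, 5), (11, 8), (12, 4), (12, 9)}; affine count = 18; |E(F_13)| = 19.

Discriminant check: Δ ∝ 4a³ + 27b² = 4·10³ + 27·1² = 4·1000 + 27·1 ≡ 10 (mod 13). Nonzero ⇒ E is nonsingular.
For each x ∈ F_13, compute rhs = x³ + 10·x + 1 mod 13, then count y ∈ F_13 with y² ≡ rhs.
  x = 0: rhs = 1, matching y values: 1, 12 (2 points).
  x = 1: rhs = 12, matching y values: 5, 8 (2 points).
  x = 2: rhs = 3, matching y values: 4, 9 (2 points).
  x = 3: rhs = 6, matching y values: none (0 points).
  x = 4: rhs = 1, matching y values: 1, 12 (2 points).
  x = 5: rhs = 7, matching y values: none (0 points).
  x = 6: rhs = 4, matching y values: 2, 11 (2 points).
  x = 7: rhs = 11, matching y values: none (0 points).
  x = 8: rhs = 8, matching y values: none (0 points).
  x = 9: rhs = 1, matching y values: 1, 12 (2 points).
  x = 10: rhs = 9, matching y values: 3, 10 (2 points).
  x = 11: rhs = 12, matching y values: 5, 8 (2 points).
  x = 12: rhs = 3, matching y values: 4, 9 (2 points).
Total affine count: 18.
Full point count |E(F_13)| = 18 + 1 = 19.
Hasse bound: |19 − (13+1)| = |5| = 5 ≤ 2√13 ≈ 7.2111 ✓.


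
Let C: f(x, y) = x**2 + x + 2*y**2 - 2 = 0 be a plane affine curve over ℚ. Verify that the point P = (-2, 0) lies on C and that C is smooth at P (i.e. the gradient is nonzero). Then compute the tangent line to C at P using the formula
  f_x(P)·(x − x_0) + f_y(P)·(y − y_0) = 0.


Tangent line at P: -3*x - 6 = 0.

Step 1: f(-2, 0) = 0, so P lies on C.
Step 2: partial derivatives
  f_x(x, y) = 2*x + 1, f_y(x, y) = 4*y.
  f_x(P) = -3, f_y(P) = 0 (gradient nonzero, so P is smooth).
Step 3: tangent line at P: -3·(x − -2) + 0·(y − 0) = 0.
Expanding: -3*x - 6 = 0.


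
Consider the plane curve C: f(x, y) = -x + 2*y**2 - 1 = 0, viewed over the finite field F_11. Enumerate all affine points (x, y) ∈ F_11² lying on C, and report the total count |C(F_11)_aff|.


Affine F_11-points: {(1, 1), (1, 10), (5, 5), (5, 6), (6, 3), (6, 8), (7, 2), (7, 9), (9, 4), (9, 7), (10, 0)}; count = 11.

For each of the 121 pairs (x, y) ∈ F_11², evaluate f(x, y) mod 11. Record the zeros.
  x = 0: [0↦10, 1↦1, 2↦7, 3↦6, 4↦9, 5↦5, 6↦5, 7↦9, 8↦6, 9↦7, 10↦1]  zeros at y ∈ ∅
  x = 1: [0↦9, 1↦0, 2↦6, 3↦5, 4↦8, 5↦4, 6↦4, 7↦8, 8↦5, 9↦6, 10↦0]  zeros at y ∈ {1, 10}
  x = 2: [0↦8, 1↦10, 2↦5, 3↦4, 4↦7, 5↦3, 6↦3, 7↦7, 8↦4, 9↦5, 10↦10]  zeros at y ∈ ∅
  x = 3: [0↦7, 1↦9, 2↦4, 3↦3, 4↦6, 5↦2, 6↦2, 7↦6, 8↦3, 9↦4, 10↦9]  zeros at y ∈ ∅
  x = 4: [0↦6, 1↦8, 2↦3, 3↦2, 4↦5, 5↦1, 6↦1, 7↦5, 8↦2, 9↦3, 10↦8]  zeros at y ∈ ∅
  x = 5: [0↦5, 1↦7, 2↦2, 3↦1, 4↦4, 5↦0, 6↦0, 7↦4, 8↦1, 9↦2, 10↦7]  zeros at y ∈ {5, 6}
  x = 6: [0↦4, 1↦6, 2↦1, 3↦0, 4↦3, 5↦10, 6↦10, 7↦3, 8↦0, 9↦1, 10↦6]  zeros at y ∈ {3, 8}
  x = 7: [0↦3, 1↦5, 2↦0, 3↦10, 4↦2, 5↦9, 6↦9, 7↦2, 8↦10, 9↦0, 10↦5]  zeros at y ∈ {2, 9}
  x = 8: [0↦2, 1↦4, 2↦10, 3↦9, 4↦1, 5↦8, 6↦8, 7↦1, 8↦9, 9↦10, 10↦4]  zeros at y ∈ ∅
  x = 9: [0↦1, 1↦3, 2↦9, 3↦8, 4↦0, 5↦7, 6↦7, 7↦0, 8↦8, 9↦9, 10↦3]  zeros at y ∈ {4, 7}
  x = 10: [0↦0, 1↦2, 2↦8, 3↦7, 4↦10, 5↦6, 6↦6, 7↦10, 8↦7, 9↦8, 10↦2]  zeros at y ∈ {0}
Collecting zeros: affine points = {(1, 1), (1, 10), (5, 5), (5, 6), (6, 3), (6, 8), (7, 2), (7, 9), (9, 4), (9, 7), (10, 0)}.
Total count |C(F_11)_aff| = 11.


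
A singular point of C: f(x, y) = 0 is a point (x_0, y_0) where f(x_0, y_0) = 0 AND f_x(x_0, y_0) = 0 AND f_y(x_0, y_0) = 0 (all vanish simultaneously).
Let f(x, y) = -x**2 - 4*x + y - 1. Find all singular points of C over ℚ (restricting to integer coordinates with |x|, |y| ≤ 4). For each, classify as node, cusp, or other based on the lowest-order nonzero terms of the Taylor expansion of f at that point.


No singular points in the scanned grid; C is smooth there.

Compute partial derivatives:
  f_x = -2*x - 4.
  f_y = 1.
f_y = 1 is a nonzero constant, so f_y never vanishes: no point (x, y) can satisfy f = f_x = f_y = 0. In particular no (x, y) ∈ {−4, ..., 4}² is singular; the curve is smooth.


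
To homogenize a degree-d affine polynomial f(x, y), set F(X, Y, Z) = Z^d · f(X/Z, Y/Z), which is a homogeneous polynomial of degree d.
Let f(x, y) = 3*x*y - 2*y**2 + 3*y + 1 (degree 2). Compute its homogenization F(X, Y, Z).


F(X, Y, Z) = 3*X*Y - 2*Y**2 + 3*Y*Z + Z**2

deg(f) = 2.
Substitute x = X/Z, y = Y/Z into f, then multiply by Z^2.
  monomial 3·x^1·y^1 ↦ 3·X^1·Y^1·Z^0.
  monomial -2·x^0·y^2 ↦ -2·X^0·Y^2·Z^0.
  monomial 3·x^0·y^1 ↦ 3·X^0·Y^1·Z^1.
  monomial 1·x^0·y^0 ↦ 1·X^0·Y^0·Z^2.
Collecting: F(X, Y, Z) = 3*X*Y - 2*Y**2 + 3*Y*Z + Z**2.


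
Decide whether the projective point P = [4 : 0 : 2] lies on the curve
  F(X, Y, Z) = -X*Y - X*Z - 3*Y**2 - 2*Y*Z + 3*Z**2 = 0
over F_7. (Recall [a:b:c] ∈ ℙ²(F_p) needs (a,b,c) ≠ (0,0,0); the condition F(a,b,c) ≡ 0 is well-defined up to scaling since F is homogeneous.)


F(4,0,2) ≡ 4 (mod 7); P is NOT on the curve.

Evaluate F(4, 0, 2) term-by-term (mod 7).
  -X*Y ↦ -1·4·0·1 = 0
  -X*Z ↦ -1·4·1·2 = -8
  -3*Y**2 ↦ -3·1·0·1 = 0
  -2*Y*Z ↦ -2·1·0·2 = 0
  3*Z**2 ↦ 3·1·1·4 = 12
Sum: F(4, 0, 2) = (0) + (-8) + (0) + (0) + (12) = 4.
Reducing mod 7: 4 ≡ 4 (mod 7).
Since F(a, b, c) ≡ 4 ≠ 0 (mod 7), P does NOT lie on the curve.


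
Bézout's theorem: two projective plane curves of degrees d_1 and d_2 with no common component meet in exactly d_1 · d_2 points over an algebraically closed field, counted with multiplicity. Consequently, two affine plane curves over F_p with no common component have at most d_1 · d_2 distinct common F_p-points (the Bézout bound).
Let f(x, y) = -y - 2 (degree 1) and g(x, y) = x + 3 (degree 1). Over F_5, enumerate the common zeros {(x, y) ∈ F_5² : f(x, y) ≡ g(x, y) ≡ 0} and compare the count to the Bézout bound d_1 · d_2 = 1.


Common zeros: {(2, 3)}; count = 1; Bézout bound = 1.

deg(f) = 1, deg(g) = 1, so Bézout bound = 1.
Scan x ∈ F_5. For each x, list the y ∈ F_5 with f(x, y) ≡ 0 and those with g(x, y) ≡ 0 (mod 5); the common zeros in that column are the intersection.
  x = 0: f ≡ 0 at y ∈ {3}; g ≡ 0 at y ∈ ∅; common: ∅.
  x = 1: f ≡ 0 at y ∈ {3}; g ≡ 0 at y ∈ ∅; common: ∅.
  x = 2: f ≡ 0 at y ∈ {3}; g ≡ 0 at y ∈ {0, 1, 2, 3, 4}; common: {3}.
  x = 3: f ≡ 0 at y ∈ {3}; g ≡ 0 at y ∈ ∅; common: ∅.
  x = 4: f ≡ 0 at y ∈ {3}; g ≡ 0 at y ∈ ∅; common: ∅.
Collecting: common zeros = {(2, 3)}, so the count is 1.
Comparison with the Bézout bound: 1 ≤ 1 = deg(f)·deg(g), as expected for curves with no common component (the bound is attained).


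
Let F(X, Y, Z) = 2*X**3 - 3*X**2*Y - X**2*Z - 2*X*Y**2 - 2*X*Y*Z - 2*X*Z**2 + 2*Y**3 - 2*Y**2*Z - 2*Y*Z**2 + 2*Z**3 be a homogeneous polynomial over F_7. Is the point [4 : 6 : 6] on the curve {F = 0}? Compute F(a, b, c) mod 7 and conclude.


F(4,6,6) ≡ 0 (mod 7); P is on the curve.

Evaluate F(4, 6, 6) term-by-term (mod 7).
  2*X**3 ↦ 2·64·1·1 = 128
  -3*X**2*Y ↦ -3·16·6·1 = -288
  -X**2*Z ↦ -1·16·1·6 = -96
  -2*X*Y**2 ↦ -2·4·36·1 = -288
  -2*X*Y*Z ↦ -2·4·6·6 = -288
  -2*X*Z**2 ↦ -2·4·1·36 = -288
  2*Y**3 ↦ 2·1·216·1 = 432
  -2*Y**2*Z ↦ -2·1·36·6 = -432
  -2*Y*Z**2 ↦ -2·1·6·36 = -432
  2*Z**3 ↦ 2·1·1·216 = 432
Sum: F(4, 6, 6) = (128) + (-288) + (-96) + (-288) + (-288) + (-288) + (432) + (-432) + (-432) + (432) = -1120.
Reducing mod 7: -1120 ≡ 0 (mod 7).
Since F(a, b, c) ≡ 0 (mod 7), P lies on the curve.
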